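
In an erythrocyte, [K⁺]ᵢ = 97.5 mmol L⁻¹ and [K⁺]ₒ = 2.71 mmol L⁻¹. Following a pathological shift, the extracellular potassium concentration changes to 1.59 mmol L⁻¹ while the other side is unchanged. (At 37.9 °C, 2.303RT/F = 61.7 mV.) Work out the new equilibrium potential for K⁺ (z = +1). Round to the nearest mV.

After the shift: [K⁺]_out = 1.59, [K⁺]_in = 97.5 mmol L⁻¹.
E_new = (61.7/1)·log₁₀(1.59/97.5) = 61.70 · (-1.7876) = -110.30 mV

-110 mV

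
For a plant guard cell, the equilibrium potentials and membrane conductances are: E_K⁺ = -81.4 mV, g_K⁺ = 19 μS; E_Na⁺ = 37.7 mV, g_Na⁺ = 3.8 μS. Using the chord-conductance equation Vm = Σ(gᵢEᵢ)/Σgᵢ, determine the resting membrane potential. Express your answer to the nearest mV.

Σ gᵢEᵢ = 19·(-81.4) + 3.8·(37.7) = -1403.34
Σ gᵢ = 19 + 3.8 = 22.8
Vm = -1403.34 / 22.8 = -61.55 mV

-62 mV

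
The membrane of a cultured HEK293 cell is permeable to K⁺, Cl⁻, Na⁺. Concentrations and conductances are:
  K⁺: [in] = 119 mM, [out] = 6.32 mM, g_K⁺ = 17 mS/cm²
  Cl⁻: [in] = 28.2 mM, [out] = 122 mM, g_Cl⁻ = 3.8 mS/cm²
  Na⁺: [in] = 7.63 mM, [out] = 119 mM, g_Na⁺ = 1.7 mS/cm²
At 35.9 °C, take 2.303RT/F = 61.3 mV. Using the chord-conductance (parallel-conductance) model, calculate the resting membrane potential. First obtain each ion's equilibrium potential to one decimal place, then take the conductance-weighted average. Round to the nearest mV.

E_K⁺ = (61.3/1)·log₁₀(6.32/119) = -78.1 mV
E_Cl⁻ = (61.3/-1)·log₁₀(122/28.2) = -39.0 mV
E_Na⁺ = (61.3/1)·log₁₀(119/7.63) = 73.1 mV
Vm = (Σ gᵢEᵢ)/(Σ gᵢ) = (17·-78.1 + 3.8·-39.0 + 1.7·73.1) / (17 + 3.8 + 1.7)
= -1351.63 / 22.5 = -60.07 mV

-60 mV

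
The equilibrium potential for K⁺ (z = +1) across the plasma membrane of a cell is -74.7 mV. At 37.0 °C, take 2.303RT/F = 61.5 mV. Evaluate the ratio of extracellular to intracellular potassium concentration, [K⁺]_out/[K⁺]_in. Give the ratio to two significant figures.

0.061

log₁₀([out]/[in]) = E·z/(61.5) = -74.7 × 1 / 61.5 = -1.2146
[out]/[in] = 10^(-1.2146) = 0.06101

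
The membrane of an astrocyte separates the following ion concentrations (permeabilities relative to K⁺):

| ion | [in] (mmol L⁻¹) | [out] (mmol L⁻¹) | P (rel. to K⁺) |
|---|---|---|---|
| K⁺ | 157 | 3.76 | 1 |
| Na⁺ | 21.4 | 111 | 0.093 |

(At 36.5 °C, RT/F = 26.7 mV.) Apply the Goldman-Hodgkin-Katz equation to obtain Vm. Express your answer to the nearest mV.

-65 mV

Vm = 26.7 · ln[(Σ P·[cation]ₒ + Σ P·[anion]ᵢ) / (Σ P·[cation]ᵢ + Σ P·[anion]ₒ)]
Numerator = 1×3.76 + 0.093×111 = 14.08
Denominator = 1×157 + 0.093×21.4 = 159
Vm = 26.7 · ln(0.088578) = 26.7 × (-2.4239) = -64.72 mV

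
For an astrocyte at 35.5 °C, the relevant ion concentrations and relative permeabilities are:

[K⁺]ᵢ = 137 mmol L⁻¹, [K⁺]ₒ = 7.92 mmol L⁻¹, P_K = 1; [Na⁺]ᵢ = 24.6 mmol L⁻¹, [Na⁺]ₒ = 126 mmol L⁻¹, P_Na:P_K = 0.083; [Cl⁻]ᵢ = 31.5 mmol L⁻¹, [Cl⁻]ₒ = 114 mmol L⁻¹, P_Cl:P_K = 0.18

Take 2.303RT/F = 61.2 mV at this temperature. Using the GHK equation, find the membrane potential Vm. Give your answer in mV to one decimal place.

Vm = 61.2 · log₁₀[(Σ P·[cation]ₒ + Σ P·[anion]ᵢ) / (Σ P·[cation]ᵢ + Σ P·[anion]ₒ)]
Numerator = 1×7.92 + 0.083×126 + 0.18×31.5 = 24.05
Denominator = 1×137 + 0.083×24.6 + 0.18×114 = 159.6
Vm = 61.2 · log₁₀(0.15071) = 61.2 × (-0.8218) = -50.30 mV

-50.3 mV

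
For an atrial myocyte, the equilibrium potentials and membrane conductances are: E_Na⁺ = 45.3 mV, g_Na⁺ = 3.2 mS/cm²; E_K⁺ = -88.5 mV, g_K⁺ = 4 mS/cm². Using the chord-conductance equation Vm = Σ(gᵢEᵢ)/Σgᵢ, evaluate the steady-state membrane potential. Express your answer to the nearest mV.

-29 mV

Σ gᵢEᵢ = 3.2·(45.3) + 4·(-88.5) = -209.04
Σ gᵢ = 3.2 + 4 = 7.2
Vm = -209.04 / 7.2 = -29.03 mV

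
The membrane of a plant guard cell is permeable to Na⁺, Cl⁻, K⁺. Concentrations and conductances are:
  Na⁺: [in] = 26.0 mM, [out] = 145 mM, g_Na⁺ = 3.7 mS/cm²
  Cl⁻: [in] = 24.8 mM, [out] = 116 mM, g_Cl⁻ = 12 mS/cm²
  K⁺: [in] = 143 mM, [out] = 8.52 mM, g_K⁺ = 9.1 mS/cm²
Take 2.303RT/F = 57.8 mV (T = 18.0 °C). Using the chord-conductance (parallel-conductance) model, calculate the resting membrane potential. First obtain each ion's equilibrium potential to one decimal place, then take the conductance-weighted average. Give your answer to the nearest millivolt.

E_Na⁺ = (57.8/1)·log₁₀(145/26.0) = 43.1 mV
E_Cl⁻ = (57.8/-1)·log₁₀(116/24.8) = -38.7 mV
E_K⁺ = (57.8/1)·log₁₀(8.52/143) = -70.8 mV
Vm = (Σ gᵢEᵢ)/(Σ gᵢ) = (3.7·43.1 + 12·-38.7 + 9.1·-70.8) / (3.7 + 12 + 9.1)
= -949.21 / 24.8 = -38.27 mV

-38 mV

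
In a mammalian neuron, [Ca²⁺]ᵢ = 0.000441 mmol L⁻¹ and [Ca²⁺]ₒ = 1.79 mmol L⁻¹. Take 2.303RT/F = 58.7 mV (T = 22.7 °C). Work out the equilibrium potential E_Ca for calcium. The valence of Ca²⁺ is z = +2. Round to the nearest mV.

106 mV

E = (58.7/z) · log₁₀([Ca²⁺]_out/[Ca²⁺]_in) with z = +2.
= (58.7/2) · log₁₀(1.79/0.000441) = 29.35 · log₁₀(4059)
= 29.35 · (3.6084) = 105.91 mV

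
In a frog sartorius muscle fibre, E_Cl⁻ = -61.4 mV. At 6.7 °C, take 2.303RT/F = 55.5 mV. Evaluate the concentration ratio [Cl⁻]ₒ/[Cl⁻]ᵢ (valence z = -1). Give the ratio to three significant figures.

log₁₀([out]/[in]) = E·z/(55.5) = -61.4 × -1 / 55.5 = 1.1063
[out]/[in] = 10^(1.1063) = 12.77

12.8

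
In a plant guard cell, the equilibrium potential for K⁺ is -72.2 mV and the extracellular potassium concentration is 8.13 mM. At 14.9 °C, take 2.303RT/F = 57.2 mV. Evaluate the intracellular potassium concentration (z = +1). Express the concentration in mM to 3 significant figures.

Nernst: E = (57.2/1) · log₁₀([out]/[in]), so log₁₀([out]/[in]) = -72.2 × 1 / 57.2 = -1.2622.
[out]/[in] = 10^(-1.2622) = 0.05467.
[in] = 8.13 / 0.05467 = 148.7 mM.

149 mM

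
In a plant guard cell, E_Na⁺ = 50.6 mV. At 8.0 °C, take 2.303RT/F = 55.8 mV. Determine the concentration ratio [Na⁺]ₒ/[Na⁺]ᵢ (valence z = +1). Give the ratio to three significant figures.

log₁₀([out]/[in]) = E·z/(55.8) = 50.6 × 1 / 55.8 = 0.9068
[out]/[in] = 10^(0.9068) = 8.069

8.07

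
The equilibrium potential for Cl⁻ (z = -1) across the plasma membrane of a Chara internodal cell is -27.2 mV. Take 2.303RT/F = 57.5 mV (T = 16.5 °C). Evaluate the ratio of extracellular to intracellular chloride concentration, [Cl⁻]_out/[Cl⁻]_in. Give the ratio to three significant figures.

2.97

log₁₀([out]/[in]) = E·z/(57.5) = -27.2 × -1 / 57.5 = 0.4730
[out]/[in] = 10^(0.4730) = 2.972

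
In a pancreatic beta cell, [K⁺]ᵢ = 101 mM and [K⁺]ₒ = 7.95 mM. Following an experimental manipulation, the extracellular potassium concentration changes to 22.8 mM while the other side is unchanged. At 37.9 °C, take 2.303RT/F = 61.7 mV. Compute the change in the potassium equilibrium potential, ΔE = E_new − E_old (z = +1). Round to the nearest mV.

28 mV

E_old = (61.7/1)·log₁₀(7.95/101) = -68.11 mV
E_new = (61.7/1)·log₁₀(22.8/101) = -39.88 mV
ΔE = -39.88 − (-68.11) = 28.23 mV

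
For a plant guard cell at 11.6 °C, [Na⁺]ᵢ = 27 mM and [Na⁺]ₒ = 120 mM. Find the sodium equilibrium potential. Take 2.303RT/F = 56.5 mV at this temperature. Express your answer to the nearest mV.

E = (56.5/z) · log₁₀([Na⁺]_out/[Na⁺]_in) with z = +1.
= (56.5/1) · log₁₀(120/27) = 56.50 · log₁₀(4.444)
= 56.50 · (0.6478) = 36.60 mV

37 mV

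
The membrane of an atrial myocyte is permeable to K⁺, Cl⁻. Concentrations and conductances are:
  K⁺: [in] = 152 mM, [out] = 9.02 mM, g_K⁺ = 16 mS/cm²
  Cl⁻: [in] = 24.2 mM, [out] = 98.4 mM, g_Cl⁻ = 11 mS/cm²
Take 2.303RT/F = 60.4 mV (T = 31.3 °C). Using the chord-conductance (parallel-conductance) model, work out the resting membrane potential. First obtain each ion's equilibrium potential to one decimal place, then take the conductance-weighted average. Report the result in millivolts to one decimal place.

-58.9 mV

E_K⁺ = (60.4/1)·log₁₀(9.02/152) = -74.1 mV
E_Cl⁻ = (60.4/-1)·log₁₀(98.4/24.2) = -36.8 mV
Vm = (Σ gᵢEᵢ)/(Σ gᵢ) = (16·-74.1 + 11·-36.8) / (16 + 11)
= -1590.40 / 27 = -58.90 mV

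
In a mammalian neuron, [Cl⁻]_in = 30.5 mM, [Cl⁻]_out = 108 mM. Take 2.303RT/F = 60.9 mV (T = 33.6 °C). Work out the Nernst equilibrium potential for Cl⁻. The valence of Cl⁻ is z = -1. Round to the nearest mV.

-33 mV

E = (60.9/z) · log₁₀([Cl⁻]_out/[Cl⁻]_in) with z = -1.
For an anion, dividing by z = -1 reverses the sign.
= (60.9/-1) · log₁₀(108/30.5) = -60.90 · log₁₀(3.541)
= -60.90 · (0.5491) = -33.44 mV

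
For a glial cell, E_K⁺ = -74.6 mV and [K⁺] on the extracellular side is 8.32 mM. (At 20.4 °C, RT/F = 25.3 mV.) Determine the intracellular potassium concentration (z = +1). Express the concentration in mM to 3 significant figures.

159 mM

Nernst: E = (25.3/1) · ln([out]/[in]), so ln([out]/[in]) = -74.6 × 1 / 25.3 = -2.9486.
[out]/[in] = e^(-2.9486) = 0.05241.
[in] = 8.32 / 0.05241 = 158.7 mM.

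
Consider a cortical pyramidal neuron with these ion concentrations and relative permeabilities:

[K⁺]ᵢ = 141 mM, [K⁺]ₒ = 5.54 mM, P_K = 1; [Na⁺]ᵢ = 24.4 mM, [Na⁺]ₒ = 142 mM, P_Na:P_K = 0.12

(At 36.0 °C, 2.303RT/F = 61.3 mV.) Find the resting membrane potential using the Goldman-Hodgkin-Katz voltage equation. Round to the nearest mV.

Vm = 61.3 · log₁₀[(Σ P·[cation]ₒ + Σ P·[anion]ᵢ) / (Σ P·[cation]ᵢ + Σ P·[anion]ₒ)]
Numerator = 1×5.54 + 0.12×142 = 22.58
Denominator = 1×141 + 0.12×24.4 = 143.9
Vm = 61.3 · log₁₀(0.15688) = 61.3 × (-0.8044) = -49.31 mV

-49 mV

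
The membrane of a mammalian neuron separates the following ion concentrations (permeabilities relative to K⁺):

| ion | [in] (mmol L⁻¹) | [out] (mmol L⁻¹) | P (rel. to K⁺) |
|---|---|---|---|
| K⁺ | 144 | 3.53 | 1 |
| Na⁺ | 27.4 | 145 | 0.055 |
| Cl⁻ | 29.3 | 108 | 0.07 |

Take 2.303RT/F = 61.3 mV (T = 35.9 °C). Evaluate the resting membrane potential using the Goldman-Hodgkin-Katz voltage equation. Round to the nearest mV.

Vm = 61.3 · log₁₀[(Σ P·[cation]ₒ + Σ P·[anion]ᵢ) / (Σ P·[cation]ᵢ + Σ P·[anion]ₒ)]
Numerator = 1×3.53 + 0.055×145 + 0.07×29.3 = 13.56
Denominator = 1×144 + 0.055×27.4 + 0.07×108 = 153.1
Vm = 61.3 · log₁₀(0.088563) = 61.3 × (-1.0528) = -64.53 mV

-65 mV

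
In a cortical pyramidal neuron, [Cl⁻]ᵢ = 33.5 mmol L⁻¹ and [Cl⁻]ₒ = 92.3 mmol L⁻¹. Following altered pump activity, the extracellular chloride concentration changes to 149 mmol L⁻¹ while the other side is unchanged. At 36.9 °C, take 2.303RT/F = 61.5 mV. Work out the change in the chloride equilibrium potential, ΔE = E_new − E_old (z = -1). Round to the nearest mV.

-13 mV

E_old = (61.5/-1)·log₁₀(92.3/33.5) = -27.07 mV
E_new = (61.5/-1)·log₁₀(149/33.5) = -39.86 mV
ΔE = -39.86 − (-27.07) = -12.79 mV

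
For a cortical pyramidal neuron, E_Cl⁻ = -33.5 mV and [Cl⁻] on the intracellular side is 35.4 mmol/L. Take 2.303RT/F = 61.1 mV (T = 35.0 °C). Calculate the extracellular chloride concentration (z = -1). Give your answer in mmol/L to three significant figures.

Nernst: E = (61.1/-1) · log₁₀([out]/[in]), so log₁₀([out]/[in]) = -33.5 × -1 / 61.1 = 0.5483.
[out]/[in] = 10^(0.5483) = 3.534.
[out] = 3.534 × 35.4 = 125.1 mmol/L.

125 mmol/L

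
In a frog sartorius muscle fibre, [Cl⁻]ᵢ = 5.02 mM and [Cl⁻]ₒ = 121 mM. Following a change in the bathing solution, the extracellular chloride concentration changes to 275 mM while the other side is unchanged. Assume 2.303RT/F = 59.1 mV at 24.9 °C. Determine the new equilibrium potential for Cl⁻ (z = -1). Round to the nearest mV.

-103 mV

After the shift: [Cl⁻]_out = 275, [Cl⁻]_in = 5.02 mM.
E_new = (59.1/-1)·log₁₀(275/5.02) = -59.10 · (1.7386) = -102.75 mV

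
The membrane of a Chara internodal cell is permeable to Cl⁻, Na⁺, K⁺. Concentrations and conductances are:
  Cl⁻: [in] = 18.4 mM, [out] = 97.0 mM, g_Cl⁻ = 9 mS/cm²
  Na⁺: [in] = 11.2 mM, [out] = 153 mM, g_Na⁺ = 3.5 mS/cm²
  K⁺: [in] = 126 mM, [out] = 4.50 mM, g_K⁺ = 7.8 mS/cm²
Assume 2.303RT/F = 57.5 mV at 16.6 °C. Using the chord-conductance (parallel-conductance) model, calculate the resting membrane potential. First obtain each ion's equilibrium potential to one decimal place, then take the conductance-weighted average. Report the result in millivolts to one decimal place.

E_Cl⁻ = (57.5/-1)·log₁₀(97.0/18.4) = -41.5 mV
E_Na⁺ = (57.5/1)·log₁₀(153/11.2) = 65.3 mV
E_K⁺ = (57.5/1)·log₁₀(4.50/126) = -83.2 mV
Vm = (Σ gᵢEᵢ)/(Σ gᵢ) = (9·-41.5 + 3.5·65.3 + 7.8·-83.2) / (9 + 3.5 + 7.8)
= -793.91 / 20.3 = -39.11 mV

-39.1 mV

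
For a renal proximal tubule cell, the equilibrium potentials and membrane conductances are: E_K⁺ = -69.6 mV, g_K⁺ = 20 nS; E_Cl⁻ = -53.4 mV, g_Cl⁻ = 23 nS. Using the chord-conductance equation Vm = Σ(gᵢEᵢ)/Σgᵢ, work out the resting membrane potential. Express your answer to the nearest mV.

Σ gᵢEᵢ = 20·(-69.6) + 23·(-53.4) = -2620.20
Σ gᵢ = 20 + 23 = 43
Vm = -2620.20 / 43 = -60.93 mV

-61 mV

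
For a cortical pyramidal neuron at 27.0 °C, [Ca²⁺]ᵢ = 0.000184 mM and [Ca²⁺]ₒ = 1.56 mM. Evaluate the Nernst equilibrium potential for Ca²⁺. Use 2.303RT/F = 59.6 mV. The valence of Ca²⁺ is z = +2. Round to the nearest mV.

E = (59.6/z) · log₁₀([Ca²⁺]_out/[Ca²⁺]_in) with z = +2.
= (59.6/2) · log₁₀(1.56/0.000184) = 29.80 · log₁₀(8478)
= 29.80 · (3.9283) = 117.06 mV

117 mV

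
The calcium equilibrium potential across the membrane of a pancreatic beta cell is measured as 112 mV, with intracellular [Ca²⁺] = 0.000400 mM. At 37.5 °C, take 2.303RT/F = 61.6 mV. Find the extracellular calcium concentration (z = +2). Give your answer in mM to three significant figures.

1.73 mM

Nernst: E = (61.6/2) · log₁₀([out]/[in]), so log₁₀([out]/[in]) = 112.0 × 2 / 61.6 = 3.6364.
[out]/[in] = 10^(3.6364) = 4329.
[out] = 4329 × 0.000400 = 1.732 mM.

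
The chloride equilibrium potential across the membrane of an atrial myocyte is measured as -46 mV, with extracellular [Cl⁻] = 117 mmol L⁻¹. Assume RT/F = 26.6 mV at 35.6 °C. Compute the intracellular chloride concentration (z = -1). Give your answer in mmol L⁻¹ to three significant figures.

20.8 mmol L⁻¹

Nernst: E = (26.6/-1) · ln([out]/[in]), so ln([out]/[in]) = -46.0 × -1 / 26.6 = 1.7293.
[out]/[in] = e^(1.7293) = 5.637.
[in] = 117 / 5.637 = 20.76 mmol L⁻¹.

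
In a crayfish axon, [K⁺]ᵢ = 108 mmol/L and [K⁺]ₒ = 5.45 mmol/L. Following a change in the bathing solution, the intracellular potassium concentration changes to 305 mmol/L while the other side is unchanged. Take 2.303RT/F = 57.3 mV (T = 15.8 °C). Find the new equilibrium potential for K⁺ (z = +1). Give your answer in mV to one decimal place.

After the shift: [K⁺]_out = 5.45, [K⁺]_in = 305 mmol/L.
E_new = (57.3/1)·log₁₀(5.45/305) = 57.30 · (-1.7479) = -100.15 mV

-100.2 mV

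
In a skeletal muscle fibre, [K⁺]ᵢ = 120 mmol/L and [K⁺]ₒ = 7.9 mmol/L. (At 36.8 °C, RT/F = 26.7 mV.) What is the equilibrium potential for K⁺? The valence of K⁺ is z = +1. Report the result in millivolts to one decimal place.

E = (26.7/z) · ln([K⁺]_out/[K⁺]_in) with z = +1.
= (26.7/1) · ln(7.9/120) = 26.70 · ln(0.06583)
= 26.70 · (-2.7206) = -72.64 mV

-72.6 mV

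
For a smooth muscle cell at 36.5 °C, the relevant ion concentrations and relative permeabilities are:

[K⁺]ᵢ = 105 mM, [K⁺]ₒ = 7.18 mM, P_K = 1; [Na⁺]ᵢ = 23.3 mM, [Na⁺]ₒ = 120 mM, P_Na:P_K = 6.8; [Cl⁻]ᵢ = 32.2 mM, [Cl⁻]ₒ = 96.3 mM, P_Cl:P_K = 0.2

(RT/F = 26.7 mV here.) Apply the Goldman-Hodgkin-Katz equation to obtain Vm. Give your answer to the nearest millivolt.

Vm = 26.7 · ln[(Σ P·[cation]ₒ + Σ P·[anion]ᵢ) / (Σ P·[cation]ᵢ + Σ P·[anion]ₒ)]
Numerator = 1×7.18 + 6.8×120 + 0.2×32.2 = 829.6
Denominator = 1×105 + 6.8×23.3 + 0.2×96.3 = 282.7
Vm = 26.7 · ln(2.9346) = 26.7 × (1.0766) = 28.74 mV

29 mV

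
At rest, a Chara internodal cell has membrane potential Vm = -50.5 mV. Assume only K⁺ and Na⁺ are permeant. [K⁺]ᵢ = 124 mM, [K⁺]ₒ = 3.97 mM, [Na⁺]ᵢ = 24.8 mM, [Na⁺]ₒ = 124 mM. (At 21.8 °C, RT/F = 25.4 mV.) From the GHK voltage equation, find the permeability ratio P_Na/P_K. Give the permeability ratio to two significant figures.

0.11

Let α = P_Na/P_K. GHK: Vm = 25.4·ln[(Kₒ + α·Naₒ)/(Kᵢ + α·Naᵢ)].
e^(Vm/25.4) = e^(-50.5/25.4) = 0.13694
So 0.13694·(Kᵢ + α·Naᵢ) = Kₒ + α·Naₒ → α = (0.13694·124.0 − 3.97) / (124.0 − 0.13694·24.8)
α = (16.98 − 3.97) / (124.0 − 3.396) = 13.01/120.6 = 0.1079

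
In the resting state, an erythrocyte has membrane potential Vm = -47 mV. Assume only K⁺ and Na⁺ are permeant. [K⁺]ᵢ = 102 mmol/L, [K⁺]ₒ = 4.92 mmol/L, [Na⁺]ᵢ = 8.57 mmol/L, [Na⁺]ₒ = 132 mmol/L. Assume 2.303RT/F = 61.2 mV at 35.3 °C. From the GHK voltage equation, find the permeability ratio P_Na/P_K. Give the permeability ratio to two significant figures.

Let α = P_Na/P_K. GHK: Vm = 61.2·log₁₀[(Kₒ + α·Naₒ)/(Kᵢ + α·Naᵢ)].
10^(Vm/61.2) = 10^(-47.0/61.2) = 0.17062
So 0.17062·(Kᵢ + α·Naᵢ) = Kₒ + α·Naₒ → α = (0.17062·102.0 − 4.92) / (132.0 − 0.17062·8.57)
α = (17.4 − 4.92) / (132.0 − 1.462) = 12.48/130.5 = 0.09563

0.096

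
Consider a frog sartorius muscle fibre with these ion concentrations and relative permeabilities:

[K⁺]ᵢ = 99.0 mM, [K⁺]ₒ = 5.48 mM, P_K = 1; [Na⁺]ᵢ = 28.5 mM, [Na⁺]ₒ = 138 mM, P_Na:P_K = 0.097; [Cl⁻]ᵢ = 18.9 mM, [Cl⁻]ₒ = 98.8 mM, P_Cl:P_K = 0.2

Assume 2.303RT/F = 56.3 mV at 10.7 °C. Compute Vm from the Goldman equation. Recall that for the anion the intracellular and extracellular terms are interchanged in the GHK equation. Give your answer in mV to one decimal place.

-41.1 mV

Vm = 56.3 · log₁₀[(Σ P·[cation]ₒ + Σ P·[anion]ᵢ) / (Σ P·[cation]ᵢ + Σ P·[anion]ₒ)]
Numerator = 1×5.48 + 0.097×138 + 0.2×18.9 = 22.65
Denominator = 1×99.0 + 0.097×28.5 + 0.2×98.8 = 121.5
Vm = 56.3 · log₁₀(0.18635) = 56.3 × (-0.7297) = -41.08 mV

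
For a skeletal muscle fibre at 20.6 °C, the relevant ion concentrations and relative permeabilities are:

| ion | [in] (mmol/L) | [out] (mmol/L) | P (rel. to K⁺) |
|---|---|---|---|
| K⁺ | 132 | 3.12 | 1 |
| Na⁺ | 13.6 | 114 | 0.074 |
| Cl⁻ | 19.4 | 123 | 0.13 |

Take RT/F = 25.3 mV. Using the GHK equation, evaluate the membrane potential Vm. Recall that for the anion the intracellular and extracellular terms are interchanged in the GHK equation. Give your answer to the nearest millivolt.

-60 mV

Vm = 25.3 · ln[(Σ P·[cation]ₒ + Σ P·[anion]ᵢ) / (Σ P·[cation]ᵢ + Σ P·[anion]ₒ)]
Numerator = 1×3.12 + 0.074×114 + 0.13×19.4 = 14.08
Denominator = 1×132 + 0.074×13.6 + 0.13×123 = 149
Vm = 25.3 · ln(0.094486) = 25.3 × (-2.3593) = -59.69 mV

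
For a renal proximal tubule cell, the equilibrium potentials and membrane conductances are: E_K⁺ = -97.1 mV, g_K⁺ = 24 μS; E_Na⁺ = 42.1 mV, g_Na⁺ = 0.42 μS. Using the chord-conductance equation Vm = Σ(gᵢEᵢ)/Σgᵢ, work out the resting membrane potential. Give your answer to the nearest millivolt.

Σ gᵢEᵢ = 24·(-97.1) + 0.42·(42.1) = -2312.72
Σ gᵢ = 24 + 0.42 = 24.42
Vm = -2312.72 / 24.42 = -94.71 mV

-95 mV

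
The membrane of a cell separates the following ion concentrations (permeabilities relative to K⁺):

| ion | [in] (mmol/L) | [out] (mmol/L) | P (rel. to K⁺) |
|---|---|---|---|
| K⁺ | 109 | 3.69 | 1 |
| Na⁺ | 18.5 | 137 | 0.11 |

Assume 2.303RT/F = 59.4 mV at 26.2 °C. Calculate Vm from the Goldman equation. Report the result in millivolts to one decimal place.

-45.9 mV

Vm = 59.4 · log₁₀[(Σ P·[cation]ₒ + Σ P·[anion]ᵢ) / (Σ P·[cation]ᵢ + Σ P·[anion]ₒ)]
Numerator = 1×3.69 + 0.11×137 = 18.76
Denominator = 1×109 + 0.11×18.5 = 111
Vm = 59.4 · log₁₀(0.16896) = 59.4 × (-0.7722) = -45.87 mV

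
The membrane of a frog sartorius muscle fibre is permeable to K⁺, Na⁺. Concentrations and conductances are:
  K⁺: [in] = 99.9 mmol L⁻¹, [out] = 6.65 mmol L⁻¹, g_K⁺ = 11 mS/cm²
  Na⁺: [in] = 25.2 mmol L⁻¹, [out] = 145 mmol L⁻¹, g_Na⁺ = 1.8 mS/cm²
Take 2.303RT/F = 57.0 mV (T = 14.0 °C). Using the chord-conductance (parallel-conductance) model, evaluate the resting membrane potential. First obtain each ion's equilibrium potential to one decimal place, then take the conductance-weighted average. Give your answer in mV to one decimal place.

-51.6 mV

E_K⁺ = (57.0/1)·log₁₀(6.65/99.9) = -67.1 mV
E_Na⁺ = (57.0/1)·log₁₀(145/25.2) = 43.3 mV
Vm = (Σ gᵢEᵢ)/(Σ gᵢ) = (11·-67.1 + 1.8·43.3) / (11 + 1.8)
= -660.16 / 12.8 = -51.57 mV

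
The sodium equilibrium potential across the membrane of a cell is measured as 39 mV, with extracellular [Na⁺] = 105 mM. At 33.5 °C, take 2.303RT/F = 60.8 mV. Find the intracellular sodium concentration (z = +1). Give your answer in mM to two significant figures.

Nernst: E = (60.8/1) · log₁₀([out]/[in]), so log₁₀([out]/[in]) = 39.0 × 1 / 60.8 = 0.6414.
[out]/[in] = 10^(0.6414) = 4.38.
[in] = 105 / 4.38 = 23.97 mM.

24 mM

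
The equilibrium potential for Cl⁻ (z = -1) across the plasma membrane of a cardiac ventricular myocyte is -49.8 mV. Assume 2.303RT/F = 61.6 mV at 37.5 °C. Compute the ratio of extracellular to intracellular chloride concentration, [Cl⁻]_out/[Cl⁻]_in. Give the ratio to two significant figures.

6.4

log₁₀([out]/[in]) = E·z/(61.6) = -49.8 × -1 / 61.6 = 0.8084
[out]/[in] = 10^(0.8084) = 6.433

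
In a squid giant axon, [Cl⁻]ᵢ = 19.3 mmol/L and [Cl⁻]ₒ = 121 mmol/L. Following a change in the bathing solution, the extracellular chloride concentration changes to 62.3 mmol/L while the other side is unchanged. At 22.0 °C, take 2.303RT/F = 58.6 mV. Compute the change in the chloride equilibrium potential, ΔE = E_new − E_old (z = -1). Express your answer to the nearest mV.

17 mV

E_old = (58.6/-1)·log₁₀(121/19.3) = -46.72 mV
E_new = (58.6/-1)·log₁₀(62.3/19.3) = -29.82 mV
ΔE = -29.82 − (-46.72) = 16.89 mV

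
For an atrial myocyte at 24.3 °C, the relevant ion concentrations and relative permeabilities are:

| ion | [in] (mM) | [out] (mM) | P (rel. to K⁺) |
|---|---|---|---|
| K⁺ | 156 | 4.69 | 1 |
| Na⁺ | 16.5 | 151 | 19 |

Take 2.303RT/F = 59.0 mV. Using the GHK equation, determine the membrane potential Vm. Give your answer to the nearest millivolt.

46 mV

Vm = 59.0 · log₁₀[(Σ P·[cation]ₒ + Σ P·[anion]ᵢ) / (Σ P·[cation]ᵢ + Σ P·[anion]ₒ)]
Numerator = 1×4.69 + 19×151 = 2874
Denominator = 1×156 + 19×16.5 = 469.5
Vm = 59.0 · log₁₀(6.1207) = 59.0 × (0.7868) = 46.42 mV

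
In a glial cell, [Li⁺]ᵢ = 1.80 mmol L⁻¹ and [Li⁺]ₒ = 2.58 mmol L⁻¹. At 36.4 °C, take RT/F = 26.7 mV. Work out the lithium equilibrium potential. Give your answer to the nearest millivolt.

10 mV

E = (26.7/z) · ln([Li⁺]_out/[Li⁺]_in) with z = +1.
= (26.7/1) · ln(2.58/1.80) = 26.70 · ln(1.433)
= 26.70 · (0.3600) = 9.61 mV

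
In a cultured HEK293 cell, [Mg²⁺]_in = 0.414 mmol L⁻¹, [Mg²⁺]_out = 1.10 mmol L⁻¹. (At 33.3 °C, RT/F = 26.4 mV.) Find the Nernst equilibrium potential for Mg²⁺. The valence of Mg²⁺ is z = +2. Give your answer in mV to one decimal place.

12.9 mV

E = (26.4/z) · ln([Mg²⁺]_out/[Mg²⁺]_in) with z = +2.
= (26.4/2) · ln(1.10/0.414) = 13.20 · ln(2.657)
= 13.20 · (0.9772) = 12.90 mV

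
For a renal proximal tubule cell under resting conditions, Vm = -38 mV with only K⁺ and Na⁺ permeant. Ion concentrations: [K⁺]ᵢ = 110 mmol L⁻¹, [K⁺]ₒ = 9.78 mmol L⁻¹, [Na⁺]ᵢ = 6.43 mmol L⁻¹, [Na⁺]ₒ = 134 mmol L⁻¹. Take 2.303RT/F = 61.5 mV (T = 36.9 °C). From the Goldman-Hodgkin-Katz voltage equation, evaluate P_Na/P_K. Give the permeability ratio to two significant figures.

Let α = P_Na/P_K. GHK: Vm = 61.5·log₁₀[(Kₒ + α·Naₒ)/(Kᵢ + α·Naᵢ)].
10^(Vm/61.5) = 10^(-38.0/61.5) = 0.24105
So 0.24105·(Kᵢ + α·Naᵢ) = Kₒ + α·Naₒ → α = (0.24105·110.0 − 9.78) / (134.0 − 0.24105·6.43)
α = (26.52 − 9.78) / (134.0 − 1.55) = 16.74/132.5 = 0.1264

0.13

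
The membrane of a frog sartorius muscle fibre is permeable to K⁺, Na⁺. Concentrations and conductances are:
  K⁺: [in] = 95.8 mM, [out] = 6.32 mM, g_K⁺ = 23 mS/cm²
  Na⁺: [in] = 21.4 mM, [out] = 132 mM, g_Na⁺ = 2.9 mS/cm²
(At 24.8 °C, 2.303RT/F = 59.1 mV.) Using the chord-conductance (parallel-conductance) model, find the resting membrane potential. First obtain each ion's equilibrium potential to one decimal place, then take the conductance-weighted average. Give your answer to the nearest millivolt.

-57 mV

E_K⁺ = (59.1/1)·log₁₀(6.32/95.8) = -69.8 mV
E_Na⁺ = (59.1/1)·log₁₀(132/21.4) = 46.7 mV
Vm = (Σ gᵢEᵢ)/(Σ gᵢ) = (23·-69.8 + 2.9·46.7) / (23 + 2.9)
= -1469.97 / 25.9 = -56.76 mV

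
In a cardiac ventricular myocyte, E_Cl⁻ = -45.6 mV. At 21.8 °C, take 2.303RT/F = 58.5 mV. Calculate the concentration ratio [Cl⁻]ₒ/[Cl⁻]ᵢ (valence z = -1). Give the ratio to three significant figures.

log₁₀([out]/[in]) = E·z/(58.5) = -45.6 × -1 / 58.5 = 0.7795
[out]/[in] = 10^(0.7795) = 6.018

6.02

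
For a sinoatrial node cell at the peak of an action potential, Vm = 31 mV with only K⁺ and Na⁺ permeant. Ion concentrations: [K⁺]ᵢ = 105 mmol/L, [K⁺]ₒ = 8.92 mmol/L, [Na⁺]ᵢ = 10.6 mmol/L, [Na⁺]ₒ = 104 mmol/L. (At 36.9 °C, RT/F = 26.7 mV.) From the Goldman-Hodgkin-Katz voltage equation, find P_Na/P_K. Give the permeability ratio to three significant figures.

Let α = P_Na/P_K. GHK: Vm = 26.7·ln[(Kₒ + α·Naₒ)/(Kᵢ + α·Naᵢ)].
e^(Vm/26.7) = e^(31.0/26.7) = 3.1933
So 3.1933·(Kᵢ + α·Naᵢ) = Kₒ + α·Naₒ → α = (3.1933·105.0 − 8.92) / (104.0 − 3.1933·10.6)
α = (335.3 − 8.92) / (104.0 − 33.85) = 326.4/70.15 = 4.652

4.65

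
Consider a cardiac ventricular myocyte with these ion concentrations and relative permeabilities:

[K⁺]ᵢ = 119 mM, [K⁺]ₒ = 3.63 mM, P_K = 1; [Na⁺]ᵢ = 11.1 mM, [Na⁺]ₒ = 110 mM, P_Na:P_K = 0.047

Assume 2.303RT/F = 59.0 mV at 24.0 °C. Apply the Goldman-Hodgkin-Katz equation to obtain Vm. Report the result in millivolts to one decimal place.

-66.8 mV

Vm = 59.0 · log₁₀[(Σ P·[cation]ₒ + Σ P·[anion]ᵢ) / (Σ P·[cation]ᵢ + Σ P·[anion]ₒ)]
Numerator = 1×3.63 + 0.047×110 = 8.8
Denominator = 1×119 + 0.047×11.1 = 119.5
Vm = 59.0 · log₁₀(0.073627) = 59.0 × (-1.1330) = -66.84 mV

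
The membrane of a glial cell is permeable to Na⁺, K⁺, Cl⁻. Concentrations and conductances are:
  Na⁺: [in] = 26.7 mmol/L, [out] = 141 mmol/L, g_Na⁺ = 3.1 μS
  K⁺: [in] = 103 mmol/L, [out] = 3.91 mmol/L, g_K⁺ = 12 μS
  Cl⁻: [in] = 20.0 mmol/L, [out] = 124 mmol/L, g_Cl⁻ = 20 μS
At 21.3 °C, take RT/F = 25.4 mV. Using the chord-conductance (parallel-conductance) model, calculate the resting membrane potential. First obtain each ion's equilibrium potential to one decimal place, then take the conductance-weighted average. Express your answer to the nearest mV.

E_Na⁺ = (25.4/1)·ln(141/26.7) = 42.3 mV
E_K⁺ = (25.4/1)·ln(3.91/103) = -83.1 mV
E_Cl⁻ = (25.4/-1)·ln(124/20.0) = -46.3 mV
Vm = (Σ gᵢEᵢ)/(Σ gᵢ) = (3.1·42.3 + 12·-83.1 + 20·-46.3) / (3.1 + 12 + 20)
= -1792.07 / 35.1 = -51.06 mV

-51 mV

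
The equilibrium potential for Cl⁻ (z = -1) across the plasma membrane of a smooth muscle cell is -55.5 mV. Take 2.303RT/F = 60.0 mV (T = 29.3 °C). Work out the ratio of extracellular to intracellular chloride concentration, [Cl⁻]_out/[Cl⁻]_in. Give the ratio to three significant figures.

8.41

log₁₀([out]/[in]) = E·z/(60.0) = -55.5 × -1 / 60.0 = 0.9250
[out]/[in] = 10^(0.9250) = 8.414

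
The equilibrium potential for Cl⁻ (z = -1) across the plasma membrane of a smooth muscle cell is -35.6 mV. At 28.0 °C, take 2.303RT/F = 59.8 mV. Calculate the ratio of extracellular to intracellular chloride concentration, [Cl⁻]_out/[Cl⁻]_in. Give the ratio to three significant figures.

3.94

log₁₀([out]/[in]) = E·z/(59.8) = -35.6 × -1 / 59.8 = 0.5953
[out]/[in] = 10^(0.5953) = 3.938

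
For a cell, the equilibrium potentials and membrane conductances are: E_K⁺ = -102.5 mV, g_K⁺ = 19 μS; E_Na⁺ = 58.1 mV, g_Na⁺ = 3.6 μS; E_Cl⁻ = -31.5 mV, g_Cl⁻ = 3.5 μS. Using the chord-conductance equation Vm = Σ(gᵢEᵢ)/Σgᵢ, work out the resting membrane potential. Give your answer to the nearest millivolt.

-71 mV

Σ gᵢEᵢ = 19·(-102.5) + 3.6·(58.1) + 3.5·(-31.5) = -1848.59
Σ gᵢ = 19 + 3.6 + 3.5 = 26.1
Vm = -1848.59 / 26.1 = -70.83 mV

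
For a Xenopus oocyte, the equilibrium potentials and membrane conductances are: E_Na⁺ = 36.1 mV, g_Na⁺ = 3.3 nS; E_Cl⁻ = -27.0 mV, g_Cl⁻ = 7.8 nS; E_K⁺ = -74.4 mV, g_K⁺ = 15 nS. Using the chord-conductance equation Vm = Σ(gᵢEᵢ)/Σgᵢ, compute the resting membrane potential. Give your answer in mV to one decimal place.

Σ gᵢEᵢ = 3.3·(36.1) + 7.8·(-27.0) + 15·(-74.4) = -1207.47
Σ gᵢ = 3.3 + 7.8 + 15 = 26.1
Vm = -1207.47 / 26.1 = -46.26 mV

-46.3 mV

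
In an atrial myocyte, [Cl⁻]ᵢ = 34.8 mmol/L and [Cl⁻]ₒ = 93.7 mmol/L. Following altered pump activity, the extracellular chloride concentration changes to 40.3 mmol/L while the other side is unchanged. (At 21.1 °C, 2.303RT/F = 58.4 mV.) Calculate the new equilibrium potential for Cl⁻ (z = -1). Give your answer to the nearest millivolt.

After the shift: [Cl⁻]_out = 40.3, [Cl⁻]_in = 34.8 mmol/L.
E_new = (58.4/-1)·log₁₀(40.3/34.8) = -58.40 · (0.0637) = -3.72 mV

-4 mV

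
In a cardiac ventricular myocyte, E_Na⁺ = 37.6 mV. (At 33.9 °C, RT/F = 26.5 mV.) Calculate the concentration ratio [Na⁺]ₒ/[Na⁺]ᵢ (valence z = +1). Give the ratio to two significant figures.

ln([out]/[in]) = E·z/(26.5) = 37.6 × 1 / 26.5 = 1.4189
[out]/[in] = e^(1.4189) = 4.132

4.1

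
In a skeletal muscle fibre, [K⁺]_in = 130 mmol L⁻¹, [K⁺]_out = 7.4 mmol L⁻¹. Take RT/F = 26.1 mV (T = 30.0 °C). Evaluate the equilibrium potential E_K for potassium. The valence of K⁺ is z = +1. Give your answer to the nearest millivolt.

-75 mV

E = (26.1/z) · ln([K⁺]_out/[K⁺]_in) with z = +1.
= (26.1/1) · ln(7.4/130) = 26.10 · ln(0.05692)
= 26.10 · (-2.8661) = -74.80 mV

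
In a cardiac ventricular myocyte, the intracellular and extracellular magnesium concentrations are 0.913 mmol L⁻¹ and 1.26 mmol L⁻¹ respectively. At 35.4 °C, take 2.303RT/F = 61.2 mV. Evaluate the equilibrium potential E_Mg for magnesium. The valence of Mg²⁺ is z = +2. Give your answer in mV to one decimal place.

E = (61.2/z) · log₁₀([Mg²⁺]_out/[Mg²⁺]_in) with z = +2.
= (61.2/2) · log₁₀(1.26/0.913) = 30.60 · log₁₀(1.38)
= 30.60 · (0.1399) = 4.28 mV

4.3 mV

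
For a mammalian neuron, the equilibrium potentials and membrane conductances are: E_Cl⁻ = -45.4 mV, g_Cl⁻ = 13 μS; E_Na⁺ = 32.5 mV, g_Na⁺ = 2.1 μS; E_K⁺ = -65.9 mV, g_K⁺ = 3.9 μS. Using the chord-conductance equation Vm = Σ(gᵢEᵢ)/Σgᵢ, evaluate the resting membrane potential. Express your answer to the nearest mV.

Σ gᵢEᵢ = 13·(-45.4) + 2.1·(32.5) + 3.9·(-65.9) = -778.96
Σ gᵢ = 13 + 2.1 + 3.9 = 19
Vm = -778.96 / 19 = -41.00 mV

-41 mV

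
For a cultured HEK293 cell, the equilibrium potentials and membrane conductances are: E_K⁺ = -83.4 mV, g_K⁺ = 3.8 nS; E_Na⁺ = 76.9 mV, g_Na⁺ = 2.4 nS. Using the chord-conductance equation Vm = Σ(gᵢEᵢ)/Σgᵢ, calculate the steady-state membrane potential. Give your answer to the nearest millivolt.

-21 mV

Σ gᵢEᵢ = 3.8·(-83.4) + 2.4·(76.9) = -132.36
Σ gᵢ = 3.8 + 2.4 = 6.2
Vm = -132.36 / 6.2 = -21.35 mV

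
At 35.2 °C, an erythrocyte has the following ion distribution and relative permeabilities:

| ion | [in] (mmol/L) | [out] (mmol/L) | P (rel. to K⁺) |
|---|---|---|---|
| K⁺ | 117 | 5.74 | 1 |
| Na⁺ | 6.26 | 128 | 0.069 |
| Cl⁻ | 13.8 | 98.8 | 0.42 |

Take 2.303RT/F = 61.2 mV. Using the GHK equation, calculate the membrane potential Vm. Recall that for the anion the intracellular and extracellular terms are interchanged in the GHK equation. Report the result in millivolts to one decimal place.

-54.6 mV

Vm = 61.2 · log₁₀[(Σ P·[cation]ₒ + Σ P·[anion]ᵢ) / (Σ P·[cation]ᵢ + Σ P·[anion]ₒ)]
Numerator = 1×5.74 + 0.069×128 + 0.42×13.8 = 20.37
Denominator = 1×117 + 0.069×6.26 + 0.42×98.8 = 158.9
Vm = 61.2 · log₁₀(0.12816) = 61.2 × (-0.8923) = -54.61 mV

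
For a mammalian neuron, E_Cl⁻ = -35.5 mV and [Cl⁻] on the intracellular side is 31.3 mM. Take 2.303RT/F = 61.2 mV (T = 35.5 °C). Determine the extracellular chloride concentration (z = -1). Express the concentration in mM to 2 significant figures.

120 mM

Nernst: E = (61.2/-1) · log₁₀([out]/[in]), so log₁₀([out]/[in]) = -35.5 × -1 / 61.2 = 0.5801.
[out]/[in] = 10^(0.5801) = 3.802.
[out] = 3.802 × 31.3 = 119 mM.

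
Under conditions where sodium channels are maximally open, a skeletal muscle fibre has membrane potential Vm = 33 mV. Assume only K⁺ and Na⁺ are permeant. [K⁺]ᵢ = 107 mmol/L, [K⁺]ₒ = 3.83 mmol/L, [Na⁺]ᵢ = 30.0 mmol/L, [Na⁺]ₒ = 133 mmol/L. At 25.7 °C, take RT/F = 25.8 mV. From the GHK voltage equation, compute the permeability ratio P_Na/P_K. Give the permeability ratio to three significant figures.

Let α = P_Na/P_K. GHK: Vm = 25.8·ln[(Kₒ + α·Naₒ)/(Kᵢ + α·Naᵢ)].
e^(Vm/25.8) = e^(33.0/25.8) = 3.5933
So 3.5933·(Kᵢ + α·Naᵢ) = Kₒ + α·Naₒ → α = (3.5933·107.0 − 3.83) / (133.0 − 3.5933·30.0)
α = (384.5 − 3.83) / (133.0 − 107.8) = 380.7/25.2 = 15.1

15.1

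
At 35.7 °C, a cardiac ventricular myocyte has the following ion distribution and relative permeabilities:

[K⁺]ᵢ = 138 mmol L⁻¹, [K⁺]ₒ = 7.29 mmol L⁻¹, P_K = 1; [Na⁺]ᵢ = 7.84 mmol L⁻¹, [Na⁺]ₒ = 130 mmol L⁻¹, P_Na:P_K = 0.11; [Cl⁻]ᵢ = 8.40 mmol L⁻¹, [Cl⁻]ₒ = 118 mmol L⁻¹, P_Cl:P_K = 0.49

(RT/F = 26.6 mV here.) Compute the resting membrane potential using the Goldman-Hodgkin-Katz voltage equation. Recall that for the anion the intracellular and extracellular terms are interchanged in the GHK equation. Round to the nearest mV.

-54 mV

Vm = 26.6 · ln[(Σ P·[cation]ₒ + Σ P·[anion]ᵢ) / (Σ P·[cation]ᵢ + Σ P·[anion]ₒ)]
Numerator = 1×7.29 + 0.11×130 + 0.49×8.40 = 25.71
Denominator = 1×138 + 0.11×7.84 + 0.49×118 = 196.7
Vm = 26.6 · ln(0.1307) = 26.6 × (-2.0349) = -54.13 mV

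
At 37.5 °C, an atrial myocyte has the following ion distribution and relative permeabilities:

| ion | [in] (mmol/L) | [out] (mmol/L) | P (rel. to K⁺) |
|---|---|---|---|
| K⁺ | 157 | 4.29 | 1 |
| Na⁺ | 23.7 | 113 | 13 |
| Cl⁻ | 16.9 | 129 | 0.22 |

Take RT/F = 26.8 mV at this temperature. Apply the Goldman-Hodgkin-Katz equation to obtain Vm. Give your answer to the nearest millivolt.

Vm = 26.8 · ln[(Σ P·[cation]ₒ + Σ P·[anion]ᵢ) / (Σ P·[cation]ᵢ + Σ P·[anion]ₒ)]
Numerator = 1×4.29 + 13×113 + 0.22×16.9 = 1477
Denominator = 1×157 + 13×23.7 + 0.22×129 = 493.5
Vm = 26.8 · ln(2.993) = 26.8 × (1.0963) = 29.38 mV

29 mV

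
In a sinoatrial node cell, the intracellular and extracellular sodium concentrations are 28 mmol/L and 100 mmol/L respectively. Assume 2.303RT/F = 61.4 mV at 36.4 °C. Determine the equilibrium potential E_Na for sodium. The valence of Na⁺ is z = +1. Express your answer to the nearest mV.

E = (61.4/z) · log₁₀([Na⁺]_out/[Na⁺]_in) with z = +1.
= (61.4/1) · log₁₀(100/28) = 61.40 · log₁₀(3.571)
= 61.40 · (0.5528) = 33.94 mV

34 mV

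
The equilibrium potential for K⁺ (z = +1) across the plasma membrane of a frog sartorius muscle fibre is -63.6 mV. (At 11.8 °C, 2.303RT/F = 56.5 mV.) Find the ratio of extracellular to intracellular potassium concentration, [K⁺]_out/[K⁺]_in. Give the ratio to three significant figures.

log₁₀([out]/[in]) = E·z/(56.5) = -63.6 × 1 / 56.5 = -1.1257
[out]/[in] = 10^(-1.1257) = 0.07487

0.0749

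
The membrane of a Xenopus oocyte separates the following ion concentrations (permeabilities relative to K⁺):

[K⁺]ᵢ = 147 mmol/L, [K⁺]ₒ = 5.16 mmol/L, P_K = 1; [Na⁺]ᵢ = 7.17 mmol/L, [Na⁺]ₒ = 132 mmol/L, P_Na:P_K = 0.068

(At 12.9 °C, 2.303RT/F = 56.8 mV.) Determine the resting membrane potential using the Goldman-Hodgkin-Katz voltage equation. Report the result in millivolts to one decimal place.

-57.8 mV

Vm = 56.8 · log₁₀[(Σ P·[cation]ₒ + Σ P·[anion]ᵢ) / (Σ P·[cation]ᵢ + Σ P·[anion]ₒ)]
Numerator = 1×5.16 + 0.068×132 = 14.14
Denominator = 1×147 + 0.068×7.17 = 147.5
Vm = 56.8 · log₁₀(0.095845) = 56.8 × (-1.0184) = -57.85 mV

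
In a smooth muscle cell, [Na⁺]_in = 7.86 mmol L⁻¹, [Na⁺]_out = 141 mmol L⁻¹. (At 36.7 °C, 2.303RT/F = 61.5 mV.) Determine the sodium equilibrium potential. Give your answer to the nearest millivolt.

77 mV

E = (61.5/z) · log₁₀([Na⁺]_out/[Na⁺]_in) with z = +1.
= (61.5/1) · log₁₀(141/7.86) = 61.50 · log₁₀(17.94)
= 61.50 · (1.2538) = 77.11 mV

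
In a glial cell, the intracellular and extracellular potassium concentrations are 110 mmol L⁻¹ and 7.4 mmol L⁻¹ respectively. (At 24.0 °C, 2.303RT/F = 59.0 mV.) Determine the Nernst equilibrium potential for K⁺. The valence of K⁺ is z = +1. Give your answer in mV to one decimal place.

E = (59.0/z) · log₁₀([K⁺]_out/[K⁺]_in) with z = +1.
= (59.0/1) · log₁₀(7.4/110) = 59.00 · log₁₀(0.06727)
= 59.00 · (-1.1722) = -69.16 mV

-69.2 mV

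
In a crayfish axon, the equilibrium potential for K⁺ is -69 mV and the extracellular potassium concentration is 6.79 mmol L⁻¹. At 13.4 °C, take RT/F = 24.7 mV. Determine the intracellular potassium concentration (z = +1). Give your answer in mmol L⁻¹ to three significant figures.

111 mmol L⁻¹

Nernst: E = (24.7/1) · ln([out]/[in]), so ln([out]/[in]) = -69.0 × 1 / 24.7 = -2.7935.
[out]/[in] = e^(-2.7935) = 0.06121.
[in] = 6.79 / 0.06121 = 110.9 mmol L⁻¹.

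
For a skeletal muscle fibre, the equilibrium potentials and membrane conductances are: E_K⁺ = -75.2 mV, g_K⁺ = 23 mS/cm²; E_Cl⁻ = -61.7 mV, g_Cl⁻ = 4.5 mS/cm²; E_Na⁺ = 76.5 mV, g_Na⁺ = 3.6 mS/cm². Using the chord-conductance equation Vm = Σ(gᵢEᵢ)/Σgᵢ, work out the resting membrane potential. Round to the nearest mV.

-56 mV

Σ gᵢEᵢ = 23·(-75.2) + 4.5·(-61.7) + 3.6·(76.5) = -1731.85
Σ gᵢ = 23 + 4.5 + 3.6 = 31.1
Vm = -1731.85 / 31.1 = -55.69 mV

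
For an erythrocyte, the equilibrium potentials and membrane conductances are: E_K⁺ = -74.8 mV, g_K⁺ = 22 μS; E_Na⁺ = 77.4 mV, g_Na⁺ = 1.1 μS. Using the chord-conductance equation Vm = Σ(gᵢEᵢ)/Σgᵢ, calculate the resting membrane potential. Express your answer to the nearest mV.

Σ gᵢEᵢ = 22·(-74.8) + 1.1·(77.4) = -1560.46
Σ gᵢ = 22 + 1.1 = 23.1
Vm = -1560.46 / 23.1 = -67.55 mV

-68 mV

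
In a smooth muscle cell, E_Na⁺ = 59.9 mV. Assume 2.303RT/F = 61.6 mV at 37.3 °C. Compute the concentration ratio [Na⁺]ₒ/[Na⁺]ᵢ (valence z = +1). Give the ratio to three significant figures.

9.38

log₁₀([out]/[in]) = E·z/(61.6) = 59.9 × 1 / 61.6 = 0.9724
[out]/[in] = 10^(0.9724) = 9.384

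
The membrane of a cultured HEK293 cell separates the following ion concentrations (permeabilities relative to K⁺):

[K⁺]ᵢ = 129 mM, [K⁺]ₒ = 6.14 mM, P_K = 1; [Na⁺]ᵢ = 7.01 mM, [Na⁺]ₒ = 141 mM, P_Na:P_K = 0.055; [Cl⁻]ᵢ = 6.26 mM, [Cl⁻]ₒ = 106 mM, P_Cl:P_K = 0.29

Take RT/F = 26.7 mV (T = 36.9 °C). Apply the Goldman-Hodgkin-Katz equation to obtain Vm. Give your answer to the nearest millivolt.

-62 mV

Vm = 26.7 · ln[(Σ P·[cation]ₒ + Σ P·[anion]ᵢ) / (Σ P·[cation]ᵢ + Σ P·[anion]ₒ)]
Numerator = 1×6.14 + 0.055×141 + 0.29×6.26 = 15.71
Denominator = 1×129 + 0.055×7.01 + 0.29×106 = 160.1
Vm = 26.7 · ln(0.098113) = 26.7 × (-2.3216) = -61.99 mV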